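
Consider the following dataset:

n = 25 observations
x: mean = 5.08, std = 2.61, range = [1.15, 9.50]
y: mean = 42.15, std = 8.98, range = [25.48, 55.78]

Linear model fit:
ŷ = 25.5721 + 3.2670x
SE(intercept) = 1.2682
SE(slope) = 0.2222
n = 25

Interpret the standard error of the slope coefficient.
The slope 3.2670 is pinned down to within about ±0.2222 (one SE) by these data — relative uncertainty 6.8%, i.e. precise.

What SE measures:
- The standard error quantifies the sampling variability of the coefficient estimate
- It is the estimated standard deviation of β̂₁ across hypothetical repeated samples of the same size
- Smaller SE → more precise estimate

Relative precision:
- SE / |β̂₁| = 0.2222 / 3.2670 = 6.8%
- Rule of thumb (under 20%: precise; 20% to under 50%: moderately precise; 50% or more: imprecise) → precise

Rough 95% range (±2 SE): 3.2670 ± 0.4444 → (2.8226, 3.7114).

What drives SE(β̂₁): wider spread of x values → smaller SE; more residual scatter → larger SE.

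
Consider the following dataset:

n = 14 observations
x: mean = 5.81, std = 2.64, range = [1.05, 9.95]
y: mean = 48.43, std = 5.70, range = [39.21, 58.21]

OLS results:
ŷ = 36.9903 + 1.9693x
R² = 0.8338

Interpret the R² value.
The model explains 83.38% of the variance in y (R² = 0.8338), leaving 16.62% unexplained; the fit is strong.

The coefficient of determination R² is the fraction of the total variation in y that the fitted line accounts for.

Here R² = 0.8338:
- Explained: 83.38% of the variation in y
- Unexplained (residual): 100% − 83.38% = 16.62%
- Rule of thumb (below 0.3 weak; 0.3 to below 0.7 moderate; 0.7 and above strong) → strong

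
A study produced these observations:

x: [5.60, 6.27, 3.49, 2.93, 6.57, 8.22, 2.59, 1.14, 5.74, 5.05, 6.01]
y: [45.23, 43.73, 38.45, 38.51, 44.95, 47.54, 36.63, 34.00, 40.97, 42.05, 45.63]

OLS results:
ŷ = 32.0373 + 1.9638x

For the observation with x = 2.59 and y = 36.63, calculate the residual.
Residual = -0.4935

The residual is the difference between the actual value and the predicted value:

Residual = y - ŷ

Step 1: Calculate predicted value
ŷ = 32.0373 + 1.9638 × 2.59
ŷ = 37.1235

Step 2: Calculate residual
Residual = 36.63 - 37.1235
Residual = -0.4935

The residual is negative, so the observed y = 36.63 sits below the regression line (the line overestimates it by 0.4935).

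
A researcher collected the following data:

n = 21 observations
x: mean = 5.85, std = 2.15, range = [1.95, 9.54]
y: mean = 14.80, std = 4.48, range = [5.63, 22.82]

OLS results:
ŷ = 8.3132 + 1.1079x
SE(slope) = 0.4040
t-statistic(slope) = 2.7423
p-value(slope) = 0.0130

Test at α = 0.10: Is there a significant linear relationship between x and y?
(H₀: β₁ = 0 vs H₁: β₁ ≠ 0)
Since p-value = 0.0130 < α = 0.10, reject H₀ — the slope is significantly different from 0.

Hypothesis test for the slope coefficient:

H₀: β₁ = 0 (no linear relationship)
H₁: β₁ ≠ 0 (linear relationship exists)

Test statistic: t = β̂₁ / SE(β̂₁) = 1.1079 / 0.4040 = 2.7423

With df = 19, the two-sided p-value for |t| = 2.7423 is 0.0130.

Decision rule: reject H₀ if p-value < α.
p-value = 0.0130 < α = 0.10 → reject H₀.

At α = 0.10 the data do provide convincing evidence of a nonzero slope.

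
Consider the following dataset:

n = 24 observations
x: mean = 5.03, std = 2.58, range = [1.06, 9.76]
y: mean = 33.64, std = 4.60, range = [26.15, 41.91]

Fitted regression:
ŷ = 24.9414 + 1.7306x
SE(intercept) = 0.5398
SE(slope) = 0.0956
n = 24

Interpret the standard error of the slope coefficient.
SE(slope) = 0.0956 measures the uncertainty in the estimated slope. The coefficient is estimated precisely (SE/|β̂₁| = 5.5%).

SE(β̂₁) = s / √Sxx, where s is the residual standard deviation and Sxx = Σ(x − x̄)². It is the yardstick for how far β̂₁ = 1.7306 could plausibly be from the true slope.

Relative precision:
- SE / |β̂₁| = 0.0956 / 1.7306 = 5.5%
- Rule of thumb (under 20%: precise; 20% to under 50%: moderately precise; 50% or more: imprecise) → precise

Rough 95% range (±2 SE): 1.7306 ± 0.1912 → (1.5394, 1.9218).

What drives SE(β̂₁): wider spread of x values → smaller SE; larger n (here n = 24) → smaller SE; more residual scatter → larger SE.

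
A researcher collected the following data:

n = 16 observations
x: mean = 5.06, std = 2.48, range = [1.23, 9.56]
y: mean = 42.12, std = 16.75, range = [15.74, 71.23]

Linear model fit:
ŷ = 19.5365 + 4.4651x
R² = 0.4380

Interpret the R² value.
About 43.80% of the variability in y is accounted for by the regression on x (R² = 0.4380) — a moderate linear fit.

R² (coefficient of determination) measures the proportion of variance in y explained by the regression model.

Here R² = 0.4380:
- Explained: 43.80% of the variation in y
- Unexplained (residual): 100% − 43.80% = 56.20%
- Rule of thumb (below 0.3 weak; 0.3 to below 0.7 moderate; 0.7 and above strong) → moderate

Equivalently, for simple linear regression R² = r², so |r| = √0.4380 ≈ 0.6618.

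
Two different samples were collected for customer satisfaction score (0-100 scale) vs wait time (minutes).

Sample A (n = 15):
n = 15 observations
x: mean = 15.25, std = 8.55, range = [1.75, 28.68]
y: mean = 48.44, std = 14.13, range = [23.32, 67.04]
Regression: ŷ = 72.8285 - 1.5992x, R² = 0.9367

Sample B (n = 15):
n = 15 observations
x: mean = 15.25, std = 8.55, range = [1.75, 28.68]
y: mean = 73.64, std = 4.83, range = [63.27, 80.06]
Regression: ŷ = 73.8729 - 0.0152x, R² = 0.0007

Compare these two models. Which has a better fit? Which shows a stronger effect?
Model A has the better fit (R² = 0.9367 vs 0.0007). Model A shows the stronger effect (|β₁| = 1.5992 vs 0.0152).

Model Comparison:

Fit — compare R²:
- Model A: R² = 0.9367 → 93.67% of variance in satisfaction score explained
- Model B: R² = 0.0007 → 0.07% of variance in satisfaction score explained
- 0.9367 > 0.0007 → Model A has the better fit

Effect size (slope magnitude):
- Model A: β₁ = -1.5992 → predicted satisfaction score falls 1.5992 points per additional minute of wait time
- Model B: β₁ = -0.0152 → predicted satisfaction score falls 0.0152 points per additional minute of wait time
- |-1.5992| > |-0.0152| → Model A shows the stronger marginal effect

Note: The two samples could reflect different populations, time periods, or measurement quality.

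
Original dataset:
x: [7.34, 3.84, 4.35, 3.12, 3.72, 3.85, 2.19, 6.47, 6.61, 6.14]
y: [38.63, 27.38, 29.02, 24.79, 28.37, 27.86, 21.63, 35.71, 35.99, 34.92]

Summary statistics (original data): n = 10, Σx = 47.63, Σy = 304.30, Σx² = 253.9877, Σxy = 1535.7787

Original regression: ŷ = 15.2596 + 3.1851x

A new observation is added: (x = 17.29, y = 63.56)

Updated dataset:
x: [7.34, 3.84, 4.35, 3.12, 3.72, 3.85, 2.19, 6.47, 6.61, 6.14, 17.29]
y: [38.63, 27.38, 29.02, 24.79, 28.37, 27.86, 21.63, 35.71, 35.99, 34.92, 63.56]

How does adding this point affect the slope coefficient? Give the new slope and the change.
The slope changes from 3.1851 to 2.7310 (change of -0.4541, or -14.3%).

The new point has HIGH LEVERAGE: x = 17.29 is far from the original mean x̄ = 47.63/10 ≈ 4.76 (original range [2.19, 7.34]).

Step 1: Update the sums with the new point (n goes from 10 to 11)
Σx  = 47.63 + 17.29 = 64.92
Σy  = 304.30 + 63.56 = 367.86
Σx² = 253.9877 + 17.29² = 253.9877 + 298.9441 = 552.9318
Σxy = 1535.7787 + 17.29×63.56 = 1535.7787 + 1098.9524 = 2634.7311

Step 2: Recompute the slope with b₁ = (nΣxy − ΣxΣy) / (nΣx² − (Σx)²)
Numerator   = 11×2634.7311 − 64.92×367.86 = 28982.0421 − 23881.4712 = 5100.5709
Denominator = 11×552.9318 − 64.92² = 6082.2498 − 4214.6064 = 1867.6434
b₁(new) = 5100.5709 / 1867.6434 = 2.7310

(Same formula on the original sums: (10×1535.7787 − 47.63×304.30) / (10×253.9877 − 47.63²) = 863.9780 / 271.2601 = 3.1851, matching the given fit.)

Step 3: Change in slope
Δβ₁ = 2.7310 − 3.1851 = -0.4541
Relative change = -0.4541 / 3.1851 × 100% = -14.3%
→ the slope decreases when the point is added.

Because the point sits below the extension of the original line at a high-leverage x, it tilts the fit down.
In practice: investigate whether it comes from the same population as the rest of the sample; refit with and without it and report both if conclusions differ.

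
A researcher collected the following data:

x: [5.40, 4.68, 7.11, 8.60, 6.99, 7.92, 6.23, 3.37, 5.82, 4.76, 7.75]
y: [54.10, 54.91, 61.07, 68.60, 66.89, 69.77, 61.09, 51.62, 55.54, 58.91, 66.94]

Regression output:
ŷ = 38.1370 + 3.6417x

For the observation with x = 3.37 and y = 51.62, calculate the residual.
Residual = 1.2105

The residual is the difference between the actual value and the predicted value:

Residual = y - ŷ

Step 1: Calculate predicted value
ŷ = 38.1370 + 3.6417 × 3.37
ŷ = 50.4095

Step 2: Calculate residual
Residual = 51.62 - 50.4095
Residual = 1.2105

Sign check: y > ŷ, so the point is above the line and the fit underestimates here.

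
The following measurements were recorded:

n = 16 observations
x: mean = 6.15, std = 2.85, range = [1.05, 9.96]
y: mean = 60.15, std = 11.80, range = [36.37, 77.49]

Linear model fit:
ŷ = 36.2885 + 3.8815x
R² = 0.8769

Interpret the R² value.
R² = 0.8769 means 87.69% of the variation in y is explained by the linear relationship with x. This indicates a strong fit.

R² (coefficient of determination) measures the proportion of variance in y explained by the regression model.

Here R² = 0.8769:
- Explained: 87.69% of the variation in y
- Unexplained (residual): 100% − 87.69% = 12.31%
- Rule of thumb (below 0.3 weak; 0.3 to below 0.7 moderate; 0.7 and above strong) → strong

Note: R² never decreases when predictors are added, so it should not be used alone to compare models of different size.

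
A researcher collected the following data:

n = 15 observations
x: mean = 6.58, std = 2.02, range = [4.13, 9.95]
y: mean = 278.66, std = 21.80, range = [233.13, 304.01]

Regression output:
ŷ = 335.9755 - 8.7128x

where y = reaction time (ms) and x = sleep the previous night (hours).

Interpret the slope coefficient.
On average, reaction time is about 8.7128 ms lower for every extra hour of sleep.

β₁ = -8.7128 is the change in predicted reaction time (ms) per additional hour of sleep.

Interpretation:
- Sleep up by 1 hour → predicted reaction time decreases by 8.7128 ms
- The effect is assumed constant over the observed range of x (linearity)
- The sign (−) gives the direction; the magnitude 8.7128 gives the size of the effect per hour

(β₀ = 335.9755 is the fitted value at x = 0 and is not part of the slope interpretation.)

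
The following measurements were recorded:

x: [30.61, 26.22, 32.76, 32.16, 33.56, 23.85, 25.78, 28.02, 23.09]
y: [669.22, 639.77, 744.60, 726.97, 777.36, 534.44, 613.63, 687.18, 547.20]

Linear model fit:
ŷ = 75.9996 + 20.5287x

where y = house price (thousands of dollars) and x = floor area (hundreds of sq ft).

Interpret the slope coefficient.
For each additional hundred sq ft of floor area, predicted house price increases by approximately 20.5287 thousand dollars.

The slope β₁ = 20.5287 gives the rate at which the fitted house price changes with floor area.

Interpretation:
- Floor area up by 1 hundred sq ft → predicted house price increases by 20.5287 thousand dollars
- The effect is assumed constant over the observed range of x (linearity)
- The sign (+) gives the direction; the magnitude 20.5287 gives the size of the effect per hundred sq ft

The intercept β₀ = 75.9996 is the predicted house price when floor area = 0; since the smallest observed x is 23.09, this is an extrapolation and mainly anchors the line.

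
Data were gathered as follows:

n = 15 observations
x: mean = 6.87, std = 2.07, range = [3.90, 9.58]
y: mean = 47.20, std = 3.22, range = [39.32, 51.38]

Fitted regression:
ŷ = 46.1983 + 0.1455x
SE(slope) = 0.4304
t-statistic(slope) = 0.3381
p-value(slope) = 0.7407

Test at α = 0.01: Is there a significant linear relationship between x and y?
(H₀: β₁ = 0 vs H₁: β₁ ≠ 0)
Since p-value = 0.7407 ≥ α = 0.01, fail to reject H₀ — the slope is not significantly different from 0.

Hypothesis test for the slope coefficient:

H₀: β₁ = 0 (no linear relationship)
H₁: β₁ ≠ 0 (linear relationship exists)

Test statistic: t = β̂₁ / SE(β̂₁) = 0.1455 / 0.4304 = 0.3381

The p-value (0.7407) is the probability, under H₀, of a t-statistic at least as extreme as |t| = 0.3381 (two-sided, df = n − 2 = 13).

Decision rule: reject H₀ if p-value < α.
p-value = 0.7407 ≥ α = 0.01 → fail to reject H₀.

At α = 0.01 the data do not provide convincing evidence of a nonzero slope.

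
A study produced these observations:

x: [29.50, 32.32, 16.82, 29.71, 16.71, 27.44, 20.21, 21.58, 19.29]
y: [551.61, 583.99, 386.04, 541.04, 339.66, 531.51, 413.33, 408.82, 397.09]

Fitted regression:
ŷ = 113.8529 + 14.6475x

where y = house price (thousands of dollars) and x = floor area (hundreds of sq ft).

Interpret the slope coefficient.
For each additional hundred sq ft of floor area, predicted house price increases by approximately 14.6475 thousand dollars.

The slope β₁ = 14.6475 gives the rate at which the fitted house price changes with floor area.

Interpretation:
- Floor area up by 1 hundred sq ft → predicted house price increases by 14.6475 thousand dollars
- This is a linear approximation: the same per-unit change is assumed across the whole observed x range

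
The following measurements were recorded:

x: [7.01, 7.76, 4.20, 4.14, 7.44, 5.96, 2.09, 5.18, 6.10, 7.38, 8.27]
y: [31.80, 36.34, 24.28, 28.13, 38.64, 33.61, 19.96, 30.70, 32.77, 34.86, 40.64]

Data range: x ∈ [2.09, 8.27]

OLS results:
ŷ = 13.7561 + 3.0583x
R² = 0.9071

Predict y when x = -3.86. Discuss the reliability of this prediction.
ŷ = 1.9511 (extrapolation — x = -3.86 lies outside [2.09, 8.27], so reliability is low).

Prediction calculation:
ŷ = 13.7561 + 3.0583 × (-3.86)
ŷ = 1.9511

Reliability:
- Data range: x ∈ [2.09, 8.27]
- Prediction point: x = -3.86 is 5.95 units below the observed range → this is EXTRAPOLATION, not interpolation

Why that matters here:
- R² describes fit only over the sampled x values; it says nothing about behaviour beyond them
- Real relationships often flatten, saturate, or turn nonlinear at extremes
- There are no observations near this x to validate the fitted line there

The R² = 0.9071 only validates the fit within [2.09, 8.27]; treat ŷ = 1.9511 with caution.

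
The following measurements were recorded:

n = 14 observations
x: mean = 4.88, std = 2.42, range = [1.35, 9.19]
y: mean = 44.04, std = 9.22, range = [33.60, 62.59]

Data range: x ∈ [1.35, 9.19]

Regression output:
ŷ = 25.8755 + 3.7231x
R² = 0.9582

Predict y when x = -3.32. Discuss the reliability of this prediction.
ŷ = 13.5148 (extrapolation — x = -3.32 lies outside [1.35, 9.19], so reliability is low).

Prediction calculation:
ŷ = 25.8755 + 3.7231 × (-3.32)
ŷ = 13.5148

Reliability:
- Data range: x ∈ [1.35, 9.19]
- Prediction point: x = -3.32 is 4.67 units below the observed range → this is EXTRAPOLATION, not interpolation

Why that matters here:
- The standard error of prediction grows with (x − x̄)², and x = -3.32 is far from x̄ = 4.88
- There are no observations near this x to validate the fitted line there

Report the number if required, but flag clearly that it is an extrapolation.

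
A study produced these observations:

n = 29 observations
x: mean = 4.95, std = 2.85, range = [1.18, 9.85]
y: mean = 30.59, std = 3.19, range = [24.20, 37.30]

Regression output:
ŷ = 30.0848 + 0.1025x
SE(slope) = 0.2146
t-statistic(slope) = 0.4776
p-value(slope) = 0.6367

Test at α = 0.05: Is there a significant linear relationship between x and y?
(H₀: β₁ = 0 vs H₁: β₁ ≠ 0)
p-value = 0.6367 ≥ α = 0.05, so we fail to reject H₀. The relationship is not significant.

Hypothesis test for the slope coefficient:

H₀: β₁ = 0 (no linear relationship)
H₁: β₁ ≠ 0 (linear relationship exists)

Test statistic: t = β̂₁ / SE(β̂₁) = 0.1025 / 0.2146 = 0.4776

The p-value (0.6367) is the probability, under H₀, of a t-statistic at least as extreme as |t| = 0.4776 (two-sided, df = n − 2 = 27).

Decision rule: reject H₀ if p-value < α.
p-value = 0.6367 ≥ α = 0.05 → fail to reject H₀.

There is not sufficient evidence at the 5% significance level to conclude that a linear relationship exists between x and y.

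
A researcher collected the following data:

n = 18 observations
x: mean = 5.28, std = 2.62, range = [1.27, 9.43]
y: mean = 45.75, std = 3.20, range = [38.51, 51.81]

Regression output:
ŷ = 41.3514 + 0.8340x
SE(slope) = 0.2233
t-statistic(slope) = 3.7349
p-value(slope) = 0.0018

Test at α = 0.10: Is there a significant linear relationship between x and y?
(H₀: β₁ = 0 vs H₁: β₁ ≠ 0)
p-value = 0.0018 < α = 0.10, so we reject H₀. The relationship is significant.

Hypothesis test for the slope coefficient:

H₀: β₁ = 0 (no linear relationship)
H₁: β₁ ≠ 0 (linear relationship exists)

Test statistic: t = β̂₁ / SE(β̂₁) = 0.8340 / 0.2233 = 3.7349

The p-value (0.0018) is the probability, under H₀, of a t-statistic at least as extreme as |t| = 3.7349 (two-sided, df = n − 2 = 16).

Decision rule: reject H₀ if p-value < α.
p-value = 0.0018 < α = 0.10 → reject H₀.

There is sufficient evidence at the 10% significance level to conclude that a linear relationship exists between x and y.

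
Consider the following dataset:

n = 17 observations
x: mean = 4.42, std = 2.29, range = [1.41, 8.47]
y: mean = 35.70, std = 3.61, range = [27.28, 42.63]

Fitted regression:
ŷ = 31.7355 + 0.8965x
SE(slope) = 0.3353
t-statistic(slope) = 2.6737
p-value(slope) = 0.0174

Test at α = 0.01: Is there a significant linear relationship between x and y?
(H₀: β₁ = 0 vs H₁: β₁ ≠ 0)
Fail to reject H₀: p-value = 0.0174 ≥ α = 0.01. The linear relationship is not significant at the 1% level.

Hypothesis test for the slope coefficient:

H₀: β₁ = 0 (no linear relationship)
H₁: β₁ ≠ 0 (linear relationship exists)

Test statistic: t = β̂₁ / SE(β̂₁) = 0.8965 / 0.3353 = 2.6737

The p-value (0.0174) is the probability, under H₀, of a t-statistic at least as extreme as |t| = 2.6737 (two-sided, df = n − 2 = 15).

Decision rule: reject H₀ if p-value < α.
p-value = 0.0174 ≥ α = 0.01 → fail to reject H₀.

Conclusion: the linear association between x and y is not significant at the 1% level.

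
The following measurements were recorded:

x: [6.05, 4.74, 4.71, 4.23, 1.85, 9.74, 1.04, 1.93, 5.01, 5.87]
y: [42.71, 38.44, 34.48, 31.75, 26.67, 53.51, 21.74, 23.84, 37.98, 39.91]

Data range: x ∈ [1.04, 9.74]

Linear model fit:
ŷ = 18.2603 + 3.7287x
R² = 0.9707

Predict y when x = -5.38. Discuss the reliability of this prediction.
The equation gives ŷ = -1.8001; however x = -5.38 is 6.42 units below the observed range, so this extrapolated value should not be trusted.

Prediction calculation:
ŷ = 18.2603 + 3.7287 × (-5.38)
ŷ = -1.8001

Reliability:
- Data range: x ∈ [1.04, 9.74]
- Prediction point: x = -5.38 is 6.42 units below the observed range → this is EXTRAPOLATION, not interpolation

Why that matters here:
- The standard error of prediction grows with (x − x̄)², and x = -5.38 is far from x̄ = 4.52
- R² describes fit only over the sampled x values; it says nothing about behaviour beyond them

Report the number if required, but flag clearly that it is an extrapolation.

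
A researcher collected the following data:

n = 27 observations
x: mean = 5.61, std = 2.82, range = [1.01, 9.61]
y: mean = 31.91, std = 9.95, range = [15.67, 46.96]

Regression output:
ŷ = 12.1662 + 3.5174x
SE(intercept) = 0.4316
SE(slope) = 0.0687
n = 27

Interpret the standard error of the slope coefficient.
The slope 3.5174 is pinned down to within about ±0.0687 (one SE) by these data — relative uncertainty 2.0%, i.e. precise.

SE(β̂₁) = 0.0687 says: if we drew many samples of n = 27 from the same population and refit each time, the fitted slopes would scatter with a standard deviation of roughly 0.0687 around the true β₁.

Relative precision:
- SE / |β̂₁| = 0.0687 / 3.5174 = 2.0%
- Rule of thumb (under 20%: precise; 20% to under 50%: moderately precise; 50% or more: imprecise) → precise

Link to the t-test: t = β̂₁ / SE(β̂₁) = 3.5174 / 0.0687 = 51.1994, the statistic for H₀: β₁ = 0.

What drives SE(β̂₁): wider spread of x values → smaller SE.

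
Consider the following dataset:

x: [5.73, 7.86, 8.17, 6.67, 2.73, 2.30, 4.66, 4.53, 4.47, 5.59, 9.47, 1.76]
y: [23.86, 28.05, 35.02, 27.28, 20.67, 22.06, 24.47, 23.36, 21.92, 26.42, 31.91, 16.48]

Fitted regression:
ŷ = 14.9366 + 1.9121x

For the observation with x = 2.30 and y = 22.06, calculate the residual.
Residual = 2.7256

The residual is the difference between the actual value and the predicted value:

Residual = y - ŷ

Step 1: Calculate predicted value
ŷ = 14.9366 + 1.9121 × 2.30
ŷ = 19.3344

Step 2: Calculate residual
Residual = 22.06 - 19.3344
Residual = 2.7256

Interpretation: the model underestimates the actual value by 2.7256 at this point (positive residual → observation lies above the fitted line).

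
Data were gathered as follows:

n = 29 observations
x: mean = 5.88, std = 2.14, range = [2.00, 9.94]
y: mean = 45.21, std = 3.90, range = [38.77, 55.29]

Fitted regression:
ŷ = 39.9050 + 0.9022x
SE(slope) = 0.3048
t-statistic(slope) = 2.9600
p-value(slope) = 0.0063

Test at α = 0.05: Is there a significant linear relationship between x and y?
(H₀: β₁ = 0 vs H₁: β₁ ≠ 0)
p-value = 0.0063 < α = 0.05, so we reject H₀. The relationship is significant.

Hypothesis test for the slope coefficient:

H₀: β₁ = 0 (no linear relationship)
H₁: β₁ ≠ 0 (linear relationship exists)

Test statistic: t = β̂₁ / SE(β̂₁) = 0.9022 / 0.3048 = 2.9600

With df = 27, the two-sided p-value for |t| = 2.9600 is 0.0063.

Decision rule: reject H₀ if p-value < α.
p-value = 0.0063 < α = 0.05 → reject H₀.

Conclusion: the linear association between x and y is significant at the 5% level.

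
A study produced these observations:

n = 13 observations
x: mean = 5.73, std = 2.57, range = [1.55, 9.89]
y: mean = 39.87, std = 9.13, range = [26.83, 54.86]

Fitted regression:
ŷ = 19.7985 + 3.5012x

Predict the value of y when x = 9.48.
ŷ = 52.9899

To predict y for x = 9.48, substitute into the regression equation:

ŷ = 19.7985 + 3.5012 × 9.48
ŷ = 19.7985 + 33.1914
ŷ = 52.9899

This is the fitted mean response at that x — an individual observation would come with a wider prediction interval.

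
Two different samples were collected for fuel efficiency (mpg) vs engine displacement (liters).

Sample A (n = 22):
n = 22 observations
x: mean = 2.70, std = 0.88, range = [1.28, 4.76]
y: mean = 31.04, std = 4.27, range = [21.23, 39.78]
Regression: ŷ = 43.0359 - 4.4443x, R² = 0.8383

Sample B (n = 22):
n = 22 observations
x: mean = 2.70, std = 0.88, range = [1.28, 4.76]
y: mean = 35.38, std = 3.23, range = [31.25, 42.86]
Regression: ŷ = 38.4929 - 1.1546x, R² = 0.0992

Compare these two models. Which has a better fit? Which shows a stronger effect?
Model A has the better fit (R² = 0.8383 vs 0.0992). Model A shows the stronger effect (|β₁| = 4.4443 vs 1.1546).

Model Comparison:

Goodness of fit (R²):
- Model A: R² = 0.8383 → 83.83% of variance in fuel efficiency explained
- Model B: R² = 0.0992 → 9.92% of variance in fuel efficiency explained
- 0.8383 > 0.0992 → Model A has the better fit

Strength of effect — compare |β₁|:
- Model A: β₁ = -4.4443 → predicted fuel efficiency falls 4.4443 mpg per additional liter of engine displacement
- Model B: β₁ = -1.1546 → predicted fuel efficiency falls 1.1546 mpg per additional liter of engine displacement
- |-4.4443| > |-1.1546| → Model A shows the stronger marginal effect

Notes:
- The two samples could reflect different populations, time periods, or measurement quality.
- A steeper slope doesn't make a better model if the scatter around the line is large.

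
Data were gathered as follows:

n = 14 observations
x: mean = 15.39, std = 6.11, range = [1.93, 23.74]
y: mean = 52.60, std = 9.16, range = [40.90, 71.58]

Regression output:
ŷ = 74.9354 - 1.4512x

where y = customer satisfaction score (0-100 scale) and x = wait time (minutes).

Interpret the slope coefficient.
An increase of one minute in wait time is associated with a 1.4512 points decrease in predicted satisfaction score.

β₁ = -1.4512 is the change in predicted satisfaction score (points) per additional minute of wait time.

Interpretation:
- Wait time up by 1 minute → predicted satisfaction score decreases by 1.4512 points
- This is a linear approximation: the same per-unit change is assumed across the whole observed x range
- The slope describes association in these data, not necessarily a causal effect

(β₀ = 74.9354 is the fitted value at x = 0 and is not part of the slope interpretation.)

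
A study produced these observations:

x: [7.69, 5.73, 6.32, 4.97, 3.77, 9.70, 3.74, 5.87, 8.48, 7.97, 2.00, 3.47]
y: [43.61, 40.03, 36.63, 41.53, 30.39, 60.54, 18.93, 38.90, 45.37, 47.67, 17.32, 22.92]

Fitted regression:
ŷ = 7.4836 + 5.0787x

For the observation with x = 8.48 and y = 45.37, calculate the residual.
Residual = -5.1810

The residual is the difference between the actual value and the predicted value:

Residual = y - ŷ

Step 1: Calculate predicted value
ŷ = 7.4836 + 5.0787 × 8.48
ŷ = 50.5510

Step 2: Calculate residual
Residual = 45.37 - 50.5510
Residual = -5.1810

Interpretation: the model overestimates the actual value by 5.1810 at this point (negative residual → observation lies below the fitted line).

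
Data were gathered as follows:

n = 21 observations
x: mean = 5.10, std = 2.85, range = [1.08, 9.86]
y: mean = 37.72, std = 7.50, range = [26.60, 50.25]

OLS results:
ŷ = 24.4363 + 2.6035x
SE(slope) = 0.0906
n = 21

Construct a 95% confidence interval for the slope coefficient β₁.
The 95% CI for β₁ is (2.4139, 2.7931)

Confidence interval for the slope:

The 95% CI for β₁ is: β̂₁ ± t*(α/2, n-2) × SE(β̂₁)

Step 1: Find critical t-value
- Confidence level = 0.95
- Degrees of freedom = n - 2 = 21 - 2 = 19
- t*(α/2, 19) = 2.0930

Step 2: Calculate margin of error
Margin = 2.0930 × 0.0906 = 0.1896

Step 3: Construct interval
CI = 2.6035 ± 0.1896
CI = (2.4139, 2.7931)

Interpretation: each one-unit increase in x is associated with a change in mean y of between 2.4139 and 2.7931, with 95% confidence.
The interval does not include 0, suggesting a significant linear relationship.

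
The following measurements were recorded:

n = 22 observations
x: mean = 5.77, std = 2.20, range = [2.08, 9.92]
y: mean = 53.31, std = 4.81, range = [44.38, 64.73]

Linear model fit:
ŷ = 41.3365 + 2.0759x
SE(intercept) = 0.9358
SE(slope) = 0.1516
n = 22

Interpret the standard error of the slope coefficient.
SE(β̂₁) = 0.1516 is the estimated standard deviation of the slope estimate across repeated samples; relative to β̂₁ = 2.0759 that is 7.3%, a precise estimate.

SE(β̂₁) = 0.1516 says: if we drew many samples of n = 22 from the same population and refit each time, the fitted slopes would scatter with a standard deviation of roughly 0.1516 around the true β₁.

Relative precision:
- SE / |β̂₁| = 0.1516 / 2.0759 = 7.3%
- Rule of thumb (under 20%: precise; 20% to under 50%: moderately precise; 50% or more: imprecise) → precise

Link to interval estimation: a confidence interval for β₁ is β̂₁ ± t* × 0.1516, so SE sets the half-width per unit of t*.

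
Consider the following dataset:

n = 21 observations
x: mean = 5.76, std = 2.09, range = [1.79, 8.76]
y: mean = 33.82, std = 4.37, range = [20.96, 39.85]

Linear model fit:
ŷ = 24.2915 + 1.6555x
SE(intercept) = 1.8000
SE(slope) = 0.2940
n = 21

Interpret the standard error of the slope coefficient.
SE(slope) = 0.2940 measures the uncertainty in the estimated slope. The coefficient is estimated precisely (SE/|β̂₁| = 17.8%).

SE(β̂₁) = 0.2940 says: if we drew many samples of n = 21 from the same population and refit each time, the fitted slopes would scatter with a standard deviation of roughly 0.2940 around the true β₁.

Relative precision:
- SE / |β̂₁| = 0.2940 / 1.6555 = 17.8%
- Rule of thumb (under 20%: precise; 20% to under 50%: moderately precise; 50% or more: imprecise) → precise

Rough 95% range (±2 SE): 1.6555 ± 0.5880 → (1.0675, 2.2435).

What drives SE(β̂₁): larger n (here n = 21) → smaller SE.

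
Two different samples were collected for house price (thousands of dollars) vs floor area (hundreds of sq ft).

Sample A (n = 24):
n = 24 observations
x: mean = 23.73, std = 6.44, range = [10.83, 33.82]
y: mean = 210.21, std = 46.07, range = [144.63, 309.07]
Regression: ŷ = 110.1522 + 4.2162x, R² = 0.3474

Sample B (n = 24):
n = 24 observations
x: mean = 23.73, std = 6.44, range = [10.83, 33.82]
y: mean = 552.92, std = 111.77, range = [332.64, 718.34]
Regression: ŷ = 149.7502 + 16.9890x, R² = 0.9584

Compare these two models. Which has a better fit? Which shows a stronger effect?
Model B has the better fit (R² = 0.9584 vs 0.3474). Model B shows the stronger effect (|β₁| = 16.9890 vs 4.2162).

Model Comparison:

Fit — compare R²:
- Model A: R² = 0.3474 → 34.74% of variance in house price explained
- Model B: R² = 0.9584 → 95.84% of variance in house price explained
- 0.9584 > 0.3474 → Model B has the better fit

Effect size (slope magnitude):
- Model A: β₁ = 4.2162 → predicted house price rises 4.2162 thousand dollars per additional hundred sq ft of floor area
- Model B: β₁ = 16.9890 → predicted house price rises 16.9890 thousand dollars per additional hundred sq ft of floor area
- |4.2162| < |16.9890| → Model B shows the stronger marginal effect

Notes:
- R² measures how tightly points cluster around the line; β₁ measures how steep the line is — they answer different questions.
- A better fit (higher R²) doesn't necessarily mean a more important relationship.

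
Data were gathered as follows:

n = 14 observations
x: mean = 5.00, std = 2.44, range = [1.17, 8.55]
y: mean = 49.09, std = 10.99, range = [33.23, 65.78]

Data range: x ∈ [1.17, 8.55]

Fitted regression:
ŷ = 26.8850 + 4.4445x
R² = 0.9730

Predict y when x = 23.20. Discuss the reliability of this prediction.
The equation gives ŷ = 129.9974; however x = 23.20 is 14.65 units above the observed range, so this extrapolated value should not be trusted.

Prediction calculation:
ŷ = 26.8850 + 4.4445 × 23.20
ŷ = 129.9974

Reliability:
- Data range: x ∈ [1.17, 8.55]
- Prediction point: x = 23.20 is 14.65 units above the observed range → this is EXTRAPOLATION, not interpolation

Why that matters here:
- The standard error of prediction grows with (x − x̄)², and x = 23.20 is far from x̄ = 5.00
- R² describes fit only over the sampled x values; it says nothing about behaviour beyond them

A defensible statement: 'if the linear trend continued to x = 23.20, y would be about 129.9974' — the premise is untested.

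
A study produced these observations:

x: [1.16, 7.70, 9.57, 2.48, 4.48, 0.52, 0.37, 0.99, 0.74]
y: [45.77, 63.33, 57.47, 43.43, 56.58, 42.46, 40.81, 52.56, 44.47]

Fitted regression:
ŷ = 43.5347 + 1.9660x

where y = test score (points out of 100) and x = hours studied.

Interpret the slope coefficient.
An increase of one hour in study time is associated with a 1.9660 points increase in predicted test score.

The slope β₁ = 1.9660 gives the rate at which the fitted test score changes with study time.

Interpretation:
- Study time up by 1 hour → predicted test score increases by 1.9660 points
- The effect is assumed constant over the observed range of x (linearity)

(β₀ = 43.5347 is the fitted value at x = 0 and is not part of the slope interpretation.)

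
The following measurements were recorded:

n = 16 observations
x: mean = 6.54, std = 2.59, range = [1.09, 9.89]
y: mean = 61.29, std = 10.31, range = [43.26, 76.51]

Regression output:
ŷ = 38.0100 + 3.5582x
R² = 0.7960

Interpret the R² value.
About 79.60% of the variability in y is accounted for by the regression on x (R² = 0.7960) — a strong linear fit.

R² (coefficient of determination) measures the proportion of variance in y explained by the regression model.

Here R² = 0.7960:
- Explained: 79.60% of the variation in y
- Unexplained (residual): 100% − 79.60% = 20.40%
- Rule of thumb (below 0.3 weak; 0.3 to below 0.7 moderate; 0.7 and above strong) → strong

Note: R² says nothing about causation, and a high R² does not by itself mean the linear form is appropriate — check the residuals.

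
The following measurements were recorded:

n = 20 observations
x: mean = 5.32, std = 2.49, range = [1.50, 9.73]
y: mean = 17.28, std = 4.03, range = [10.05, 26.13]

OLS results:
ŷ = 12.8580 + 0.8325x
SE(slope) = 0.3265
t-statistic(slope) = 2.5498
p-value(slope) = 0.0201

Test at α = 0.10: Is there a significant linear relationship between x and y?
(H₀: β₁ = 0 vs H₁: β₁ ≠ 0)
p-value = 0.0201 < α = 0.10, so we reject H₀. The relationship is significant.

Hypothesis test for the slope coefficient:

H₀: β₁ = 0 (no linear relationship)
H₁: β₁ ≠ 0 (linear relationship exists)

Test statistic: t = β̂₁ / SE(β̂₁) = 0.8325 / 0.3265 = 2.5498

p = 0.0201: how often a slope estimate this far from 0 (in SE units) would arise by chance if β₁ were truly 0.

Decision rule: reject H₀ if p-value < α.
p-value = 0.0201 < α = 0.10 → reject H₀.

Conclusion: the linear association between x and y is significant at the 10% level.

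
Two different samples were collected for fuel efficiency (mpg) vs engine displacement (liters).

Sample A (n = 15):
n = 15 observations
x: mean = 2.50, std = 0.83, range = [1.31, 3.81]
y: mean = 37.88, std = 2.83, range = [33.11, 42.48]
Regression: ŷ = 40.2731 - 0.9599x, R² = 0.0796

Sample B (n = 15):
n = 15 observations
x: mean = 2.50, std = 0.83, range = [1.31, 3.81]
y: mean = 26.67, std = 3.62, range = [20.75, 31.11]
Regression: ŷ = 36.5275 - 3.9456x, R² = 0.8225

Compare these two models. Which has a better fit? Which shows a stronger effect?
Model B has the better fit (R² = 0.8225 vs 0.0796). Model B shows the stronger effect (|β₁| = 3.9456 vs 0.9599).

Model Comparison:

Goodness of fit (R²):
- Model A: R² = 0.0796 → 7.96% of variance in fuel efficiency explained
- Model B: R² = 0.8225 → 82.25% of variance in fuel efficiency explained
- 0.8225 > 0.0796 → Model B has the better fit

Which has the larger per-liter effect? (|β₁|)
- Model A: β₁ = -0.9599 → predicted fuel efficiency falls 0.9599 mpg per additional liter of engine displacement
- Model B: β₁ = -3.9456 → predicted fuel efficiency falls 3.9456 mpg per additional liter of engine displacement
- |-0.9599| < |-3.9456| → Model B shows the stronger marginal effect

Notes:
- The two samples could reflect different populations, time periods, or measurement quality.
- R² measures how tightly points cluster around the line; β₁ measures how steep the line is — they answer different questions.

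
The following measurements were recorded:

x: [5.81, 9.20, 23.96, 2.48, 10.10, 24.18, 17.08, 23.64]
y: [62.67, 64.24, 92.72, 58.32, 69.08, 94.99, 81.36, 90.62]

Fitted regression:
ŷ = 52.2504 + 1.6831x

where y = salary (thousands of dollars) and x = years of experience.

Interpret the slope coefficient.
For each additional year of experience, predicted salary increases by approximately 1.6831 thousand dollars.

The slope β₁ = 1.6831 gives the rate at which the fitted salary changes with experience.

Interpretation:
- Experience up by 1 year → predicted salary increases by 1.6831 thousand dollars
- The effect is assumed constant over the observed range of x (linearity)
- The slope describes association in these data, not necessarily a causal effect

The intercept β₀ = 52.2504 is the predicted salary when experience = 0; since the smallest observed x is 2.48, this is an extrapolation and mainly anchors the line.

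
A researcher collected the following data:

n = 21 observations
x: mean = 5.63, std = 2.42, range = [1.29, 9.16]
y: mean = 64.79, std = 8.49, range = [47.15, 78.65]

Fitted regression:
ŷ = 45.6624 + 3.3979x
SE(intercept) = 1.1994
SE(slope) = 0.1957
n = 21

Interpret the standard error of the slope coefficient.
SE(slope) = 0.1957 measures the uncertainty in the estimated slope. The coefficient is estimated precisely (SE/|β̂₁| = 5.8%).

What SE measures:
- The standard error quantifies the sampling variability of the coefficient estimate
- It is the estimated standard deviation of β̂₁ across hypothetical repeated samples of the same size
- Smaller SE → more precise estimate

Relative precision:
- SE / |β̂₁| = 0.1957 / 3.3979 = 5.8%
- Rule of thumb (under 20%: precise; 20% to under 50%: moderately precise; 50% or more: imprecise) → precise

Link to interval estimation: a confidence interval for β₁ is β̂₁ ± t* × 0.1957, so SE sets the half-width per unit of t*.

What drives SE(β̂₁): wider spread of x values → smaller SE; more residual scatter → larger SE.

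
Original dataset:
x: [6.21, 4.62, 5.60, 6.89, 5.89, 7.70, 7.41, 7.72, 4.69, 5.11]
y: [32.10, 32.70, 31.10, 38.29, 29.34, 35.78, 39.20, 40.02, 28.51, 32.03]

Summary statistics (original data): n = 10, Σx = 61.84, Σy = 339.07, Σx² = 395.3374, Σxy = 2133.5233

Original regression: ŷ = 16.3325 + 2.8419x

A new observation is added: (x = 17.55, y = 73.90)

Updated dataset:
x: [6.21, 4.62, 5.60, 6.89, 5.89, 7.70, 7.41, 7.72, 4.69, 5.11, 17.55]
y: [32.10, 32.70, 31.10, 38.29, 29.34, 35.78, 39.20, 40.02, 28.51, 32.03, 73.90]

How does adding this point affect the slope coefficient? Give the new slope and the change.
The slope changes from 2.8419 to 3.4516 (change of +0.6097, or +21.5%).

x = 17.55 lies well outside the original x-range [4.62, 7.72] (x̄ ≈ 6.18), so this observation has high leverage and can move the slope substantially.

Step 1: Update the sums with the new point (n goes from 10 to 11)
Σx  = 61.84 + 17.55 = 79.39
Σy  = 339.07 + 73.90 = 412.97
Σx² = 395.3374 + 17.55² = 395.3374 + 308.0025 = 703.3399
Σxy = 2133.5233 + 17.55×73.90 = 2133.5233 + 1296.9450 = 3430.4683

Step 2: Recompute the slope with b₁ = (nΣxy − ΣxΣy) / (nΣx² − (Σx)²)
Numerator   = 11×3430.4683 − 79.39×412.97 = 37735.1513 − 32785.6883 = 4949.4630
Denominator = 11×703.3399 − 79.39² = 7736.7389 − 6302.7721 = 1433.9668
b₁(new) = 4949.4630 / 1433.9668 = 3.4516

(Same formula on the original sums: (10×2133.5233 − 61.84×339.07) / (10×395.3374 − 61.84²) = 367.1442 / 129.1884 = 2.8419, matching the given fit.)

Step 3: Change in slope
Δβ₁ = 3.4516 − 2.8419 = +0.6097
Relative change = +0.6097 / 2.8419 × 100% = +21.5%
→ the slope increases when the point is added.

A high-leverage point only changes the slope if it is off the original line; here y = 73.90 is above the original trend, so the slope increases.
In practice: check such a point for data-entry or measurement error; refit with and without it and report both if conclusions differ.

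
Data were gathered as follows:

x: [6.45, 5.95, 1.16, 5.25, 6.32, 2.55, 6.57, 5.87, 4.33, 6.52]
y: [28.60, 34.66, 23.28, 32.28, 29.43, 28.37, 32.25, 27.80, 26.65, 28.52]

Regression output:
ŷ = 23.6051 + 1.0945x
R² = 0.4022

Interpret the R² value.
R² = 0.4022 means 40.22% of the variation in y is explained by the linear relationship with x. This indicates a moderate fit.

R² = 1 − SS_res/SS_tot compares the residual scatter to the total scatter of y about its mean.

Here R² = 0.4022:
- Explained: 40.22% of the variation in y
- Unexplained (residual): 100% − 40.22% = 59.78%
- Rule of thumb (below 0.3 weak; 0.3 to below 0.7 moderate; 0.7 and above strong) → moderate

Calculation: R² = 1 − (SS_res / SS_tot), where SS_res is the sum of squared residuals and SS_tot the total sum of squares.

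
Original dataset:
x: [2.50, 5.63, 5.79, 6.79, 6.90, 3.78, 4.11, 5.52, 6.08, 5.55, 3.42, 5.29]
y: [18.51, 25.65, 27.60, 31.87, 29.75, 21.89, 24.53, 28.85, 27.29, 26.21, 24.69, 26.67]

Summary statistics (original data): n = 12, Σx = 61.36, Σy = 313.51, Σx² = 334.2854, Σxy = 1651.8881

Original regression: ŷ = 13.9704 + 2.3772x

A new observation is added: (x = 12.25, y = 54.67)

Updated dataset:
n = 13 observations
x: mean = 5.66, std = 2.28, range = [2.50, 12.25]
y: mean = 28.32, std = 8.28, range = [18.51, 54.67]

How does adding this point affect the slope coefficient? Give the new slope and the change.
Adding the point moves β₁ from 2.3772 to 3.5065, i.e. it increases by 1.1293 (+47.5%).

x = 12.25 lies well outside the original x-range [2.50, 6.90] (x̄ ≈ 5.11), so this observation has high leverage and can move the slope substantially.

Step 1: Update the sums with the new point (n goes from 12 to 13)
Σx  = 61.36 + 12.25 = 73.61
Σy  = 313.51 + 54.67 = 368.18
Σx² = 334.2854 + 12.25² = 334.2854 + 150.0625 = 484.3479
Σxy = 1651.8881 + 12.25×54.67 = 1651.8881 + 669.7075 = 2321.5956

Step 2: Recompute the slope with b₁ = (nΣxy − ΣxΣy) / (nΣx² − (Σx)²)
Numerator   = 13×2321.5956 − 73.61×368.18 = 30180.7428 − 27101.7298 = 3079.0130
Denominator = 13×484.3479 − 73.61² = 6296.5227 − 5418.4321 = 878.0906
b₁(new) = 3079.0130 / 878.0906 = 3.5065

(Same formula on the original sums: (12×1651.8881 − 61.36×313.51) / (12×334.2854 − 61.36²) = 585.6836 / 246.3752 = 2.3772, matching the given fit.)

Step 3: Change in slope
Δβ₁ = 3.5065 − 2.3772 = +1.1293
Relative change = +1.1293 / 2.3772 × 100% = +47.5%
→ the slope increases when the point is added.

Because the point sits above the extension of the original line at a high-leverage x, it tilts the fit up.
In practice: examine leverage (hᵢ) and Cook's distance rather than deleting it automatically.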